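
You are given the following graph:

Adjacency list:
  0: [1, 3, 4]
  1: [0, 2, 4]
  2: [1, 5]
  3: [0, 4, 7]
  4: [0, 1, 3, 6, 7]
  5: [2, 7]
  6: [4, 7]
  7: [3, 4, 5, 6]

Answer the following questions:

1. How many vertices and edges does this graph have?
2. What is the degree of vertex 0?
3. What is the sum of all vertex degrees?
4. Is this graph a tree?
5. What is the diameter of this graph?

Count: 8 vertices, 12 edges.
Vertex 0 has neighbors [1, 3, 4], degree = 3.
Handshaking lemma: 2 * 12 = 24.
A tree on 8 vertices has 7 edges. This graph has 12 edges (5 extra). Not a tree.
Diameter (longest shortest path) = 3.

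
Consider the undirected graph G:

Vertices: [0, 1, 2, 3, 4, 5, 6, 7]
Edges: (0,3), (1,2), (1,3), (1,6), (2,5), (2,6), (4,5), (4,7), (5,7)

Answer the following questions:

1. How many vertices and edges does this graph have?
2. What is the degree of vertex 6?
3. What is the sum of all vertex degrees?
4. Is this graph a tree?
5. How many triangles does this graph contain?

Count: 8 vertices, 9 edges.
Vertex 6 has neighbors [1, 2], degree = 2.
Handshaking lemma: 2 * 9 = 18.
A tree on 8 vertices has 7 edges. This graph has 9 edges (2 extra). Not a tree.
Number of triangles = 2.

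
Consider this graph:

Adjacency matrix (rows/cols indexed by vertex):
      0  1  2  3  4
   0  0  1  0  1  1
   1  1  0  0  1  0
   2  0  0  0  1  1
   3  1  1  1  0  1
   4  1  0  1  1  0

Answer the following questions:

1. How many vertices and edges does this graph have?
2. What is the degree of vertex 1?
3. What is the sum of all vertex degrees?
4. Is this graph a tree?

Count: 5 vertices, 7 edges.
Vertex 1 has neighbors [0, 3], degree = 2.
Handshaking lemma: 2 * 7 = 14.
A tree on 5 vertices has 4 edges. This graph has 7 edges (3 extra). Not a tree.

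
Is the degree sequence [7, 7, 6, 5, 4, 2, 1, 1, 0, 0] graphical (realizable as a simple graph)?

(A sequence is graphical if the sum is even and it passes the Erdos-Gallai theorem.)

Sum of degrees = 33. Sum is odd, so the sequence is NOT graphical.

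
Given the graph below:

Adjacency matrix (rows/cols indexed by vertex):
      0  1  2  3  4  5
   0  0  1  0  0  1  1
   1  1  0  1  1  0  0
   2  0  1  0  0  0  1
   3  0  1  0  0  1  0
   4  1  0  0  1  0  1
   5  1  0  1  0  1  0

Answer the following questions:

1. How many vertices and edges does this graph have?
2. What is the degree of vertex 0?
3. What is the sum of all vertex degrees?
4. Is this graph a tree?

Count: 6 vertices, 8 edges.
Vertex 0 has neighbors [1, 4, 5], degree = 3.
Handshaking lemma: 2 * 8 = 16.
A tree on 6 vertices has 5 edges. This graph has 8 edges (3 extra). Not a tree.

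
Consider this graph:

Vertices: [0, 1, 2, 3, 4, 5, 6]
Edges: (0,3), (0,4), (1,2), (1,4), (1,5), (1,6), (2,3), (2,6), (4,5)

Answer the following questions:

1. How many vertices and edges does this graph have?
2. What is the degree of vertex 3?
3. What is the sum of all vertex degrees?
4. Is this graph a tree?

Count: 7 vertices, 9 edges.
Vertex 3 has neighbors [0, 2], degree = 2.
Handshaking lemma: 2 * 9 = 18.
A tree on 7 vertices has 6 edges. This graph has 9 edges (3 extra). Not a tree.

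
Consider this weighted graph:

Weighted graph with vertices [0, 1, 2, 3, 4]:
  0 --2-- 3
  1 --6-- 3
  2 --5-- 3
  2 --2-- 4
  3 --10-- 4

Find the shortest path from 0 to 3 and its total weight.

Using Dijkstra's algorithm from vertex 0:
Shortest path: 0 -> 3
Total weight: 2 = 2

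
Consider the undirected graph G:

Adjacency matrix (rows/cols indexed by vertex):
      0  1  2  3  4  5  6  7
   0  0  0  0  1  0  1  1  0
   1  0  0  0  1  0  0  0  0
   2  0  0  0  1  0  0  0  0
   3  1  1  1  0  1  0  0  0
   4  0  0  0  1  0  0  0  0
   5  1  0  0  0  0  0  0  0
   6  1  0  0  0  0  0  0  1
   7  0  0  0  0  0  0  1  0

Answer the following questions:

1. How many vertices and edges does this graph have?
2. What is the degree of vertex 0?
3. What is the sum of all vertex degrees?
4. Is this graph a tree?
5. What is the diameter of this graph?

Count: 8 vertices, 7 edges.
Vertex 0 has neighbors [3, 5, 6], degree = 3.
Handshaking lemma: 2 * 7 = 14.
A graph is a tree iff it is connected and has exactly n-1 edges. This graph is connected (all 8 vertices in one component) and has 8-1 = 7 edges. It is a tree.
Diameter (longest shortest path) = 4.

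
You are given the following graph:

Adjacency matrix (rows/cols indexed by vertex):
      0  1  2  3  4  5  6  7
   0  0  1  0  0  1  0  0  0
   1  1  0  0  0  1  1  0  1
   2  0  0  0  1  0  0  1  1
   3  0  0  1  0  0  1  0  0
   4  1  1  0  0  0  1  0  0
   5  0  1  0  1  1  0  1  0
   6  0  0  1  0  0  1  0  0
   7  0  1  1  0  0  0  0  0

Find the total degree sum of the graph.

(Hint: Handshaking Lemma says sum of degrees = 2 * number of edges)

Count edges: 11 edges.
By Handshaking Lemma: sum of degrees = 2 * 11 = 22.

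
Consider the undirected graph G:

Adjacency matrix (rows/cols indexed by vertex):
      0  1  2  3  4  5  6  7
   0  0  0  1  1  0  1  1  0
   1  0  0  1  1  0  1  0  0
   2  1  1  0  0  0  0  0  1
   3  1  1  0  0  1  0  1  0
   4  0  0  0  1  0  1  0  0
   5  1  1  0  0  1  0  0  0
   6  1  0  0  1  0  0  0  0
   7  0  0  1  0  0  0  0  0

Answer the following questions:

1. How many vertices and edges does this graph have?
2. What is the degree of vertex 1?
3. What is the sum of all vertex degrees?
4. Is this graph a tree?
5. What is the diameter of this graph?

Count: 8 vertices, 11 edges.
Vertex 1 has neighbors [2, 3, 5], degree = 3.
Handshaking lemma: 2 * 11 = 22.
A tree on 8 vertices has 7 edges. This graph has 11 edges (4 extra). Not a tree.
Diameter (longest shortest path) = 4.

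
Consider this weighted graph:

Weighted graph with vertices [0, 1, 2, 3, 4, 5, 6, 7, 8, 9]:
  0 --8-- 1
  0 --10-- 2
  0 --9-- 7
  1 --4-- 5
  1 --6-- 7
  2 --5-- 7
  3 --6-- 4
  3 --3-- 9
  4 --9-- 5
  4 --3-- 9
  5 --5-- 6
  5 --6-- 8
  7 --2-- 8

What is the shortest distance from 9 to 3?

Using Dijkstra's algorithm from vertex 9:
Shortest path: 9 -> 3
Total weight: 3 = 3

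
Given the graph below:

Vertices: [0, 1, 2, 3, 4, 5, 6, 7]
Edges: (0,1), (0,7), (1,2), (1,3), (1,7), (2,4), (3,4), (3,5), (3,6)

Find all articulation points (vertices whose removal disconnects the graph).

An articulation point is a vertex whose removal disconnects the graph.
Articulation points: [1, 3]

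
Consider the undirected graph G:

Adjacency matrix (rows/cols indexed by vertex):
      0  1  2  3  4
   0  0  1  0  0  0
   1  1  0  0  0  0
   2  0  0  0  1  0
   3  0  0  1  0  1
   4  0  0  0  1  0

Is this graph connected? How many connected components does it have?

Checking connectivity: the graph has 2 connected component(s).
Components: [[0, 1], [2, 3, 4]]. The graph is NOT connected.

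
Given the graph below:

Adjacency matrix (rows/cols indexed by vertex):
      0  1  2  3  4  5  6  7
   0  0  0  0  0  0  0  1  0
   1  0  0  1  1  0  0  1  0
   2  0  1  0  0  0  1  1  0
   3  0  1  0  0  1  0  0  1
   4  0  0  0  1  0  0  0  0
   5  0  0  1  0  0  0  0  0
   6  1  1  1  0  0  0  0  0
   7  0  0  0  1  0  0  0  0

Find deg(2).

Vertex 2 has neighbors [1, 5, 6], so deg(2) = 3.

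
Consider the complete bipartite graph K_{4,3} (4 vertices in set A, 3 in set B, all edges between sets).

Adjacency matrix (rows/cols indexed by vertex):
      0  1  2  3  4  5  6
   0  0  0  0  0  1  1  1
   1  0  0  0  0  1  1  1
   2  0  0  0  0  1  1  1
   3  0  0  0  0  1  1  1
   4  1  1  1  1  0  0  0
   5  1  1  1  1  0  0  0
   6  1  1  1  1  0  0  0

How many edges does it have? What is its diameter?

K_{4,3} has 4 * 3 = 12 edges.
Any vertex reaches any opposite-side vertex in 1 step; same-side vertices reach in 2 steps via any opposite-side vertex.
Diameter = 2.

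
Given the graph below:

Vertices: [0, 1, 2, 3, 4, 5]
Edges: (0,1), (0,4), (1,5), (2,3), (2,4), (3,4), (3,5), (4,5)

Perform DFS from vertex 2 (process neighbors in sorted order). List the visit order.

DFS from vertex 2 (neighbors processed in ascending order):
Visit order: 2, 3, 4, 0, 1, 5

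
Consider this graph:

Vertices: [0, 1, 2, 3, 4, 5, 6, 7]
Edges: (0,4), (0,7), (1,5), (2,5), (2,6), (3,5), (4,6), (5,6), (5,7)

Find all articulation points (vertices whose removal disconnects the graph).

An articulation point is a vertex whose removal disconnects the graph.
Articulation points: [5]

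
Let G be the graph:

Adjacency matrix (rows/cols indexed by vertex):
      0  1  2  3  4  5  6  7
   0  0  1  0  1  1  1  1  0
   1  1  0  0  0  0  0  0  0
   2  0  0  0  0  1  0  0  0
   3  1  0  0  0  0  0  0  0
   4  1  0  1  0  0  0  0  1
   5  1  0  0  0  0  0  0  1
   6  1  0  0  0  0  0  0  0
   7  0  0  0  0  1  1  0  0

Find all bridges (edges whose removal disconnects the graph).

A bridge is an edge whose removal increases the number of connected components.
Bridges found: (0,1), (0,3), (0,6), (2,4)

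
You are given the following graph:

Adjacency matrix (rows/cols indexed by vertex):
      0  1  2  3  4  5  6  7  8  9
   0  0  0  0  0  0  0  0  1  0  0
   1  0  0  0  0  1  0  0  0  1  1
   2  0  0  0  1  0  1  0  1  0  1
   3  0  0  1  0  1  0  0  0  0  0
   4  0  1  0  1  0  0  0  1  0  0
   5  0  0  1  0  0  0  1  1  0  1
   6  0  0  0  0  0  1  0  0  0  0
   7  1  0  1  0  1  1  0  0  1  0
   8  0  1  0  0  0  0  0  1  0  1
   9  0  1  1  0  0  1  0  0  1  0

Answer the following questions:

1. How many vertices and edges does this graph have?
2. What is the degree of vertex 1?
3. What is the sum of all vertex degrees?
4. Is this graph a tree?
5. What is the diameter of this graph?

Count: 10 vertices, 15 edges.
Vertex 1 has neighbors [4, 8, 9], degree = 3.
Handshaking lemma: 2 * 15 = 30.
A tree on 10 vertices has 9 edges. This graph has 15 edges (6 extra). Not a tree.
Diameter (longest shortest path) = 3.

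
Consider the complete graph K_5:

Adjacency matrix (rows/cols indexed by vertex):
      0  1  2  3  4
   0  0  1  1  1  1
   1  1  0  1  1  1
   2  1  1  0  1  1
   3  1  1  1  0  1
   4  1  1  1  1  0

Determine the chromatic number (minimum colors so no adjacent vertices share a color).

In K_5, every vertex is adjacent to every other vertex.
Each vertex needs a unique color.
Chromatic number = 5.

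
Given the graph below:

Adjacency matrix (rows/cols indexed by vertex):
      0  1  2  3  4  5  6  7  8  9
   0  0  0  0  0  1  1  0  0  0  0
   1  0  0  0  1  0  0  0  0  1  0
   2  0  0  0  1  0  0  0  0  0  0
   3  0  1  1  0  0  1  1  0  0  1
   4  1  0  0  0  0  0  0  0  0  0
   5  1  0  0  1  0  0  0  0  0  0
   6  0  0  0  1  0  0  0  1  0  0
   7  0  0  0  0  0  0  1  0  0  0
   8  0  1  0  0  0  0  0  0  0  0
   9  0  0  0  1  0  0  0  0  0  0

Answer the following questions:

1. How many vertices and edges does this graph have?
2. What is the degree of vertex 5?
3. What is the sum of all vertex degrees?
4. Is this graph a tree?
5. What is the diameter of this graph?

Count: 10 vertices, 9 edges.
Vertex 5 has neighbors [0, 3], degree = 2.
Handshaking lemma: 2 * 9 = 18.
A graph is a tree iff it is connected and has exactly n-1 edges. This graph is connected (all 10 vertices in one component) and has 10-1 = 9 edges. It is a tree.
Diameter (longest shortest path) = 5.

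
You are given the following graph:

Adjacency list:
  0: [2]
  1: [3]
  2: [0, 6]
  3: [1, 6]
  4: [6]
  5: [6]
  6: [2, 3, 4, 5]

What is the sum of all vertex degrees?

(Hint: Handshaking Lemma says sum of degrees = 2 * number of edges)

Count edges: 6 edges.
By Handshaking Lemma: sum of degrees = 2 * 6 = 12.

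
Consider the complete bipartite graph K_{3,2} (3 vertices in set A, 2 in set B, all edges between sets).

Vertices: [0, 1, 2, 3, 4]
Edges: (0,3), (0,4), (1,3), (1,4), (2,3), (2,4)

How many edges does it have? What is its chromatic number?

K_{3,2} has 3 * 2 = 6 edges.
Bipartite graphs have chromatic number 2 (color each partition differently).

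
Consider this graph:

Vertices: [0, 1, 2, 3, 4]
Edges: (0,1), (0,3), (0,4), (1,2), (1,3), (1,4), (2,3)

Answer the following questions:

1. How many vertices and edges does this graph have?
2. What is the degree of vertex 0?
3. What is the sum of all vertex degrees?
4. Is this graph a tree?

Count: 5 vertices, 7 edges.
Vertex 0 has neighbors [1, 3, 4], degree = 3.
Handshaking lemma: 2 * 7 = 14.
A tree on 5 vertices has 4 edges. This graph has 7 edges (3 extra). Not a tree.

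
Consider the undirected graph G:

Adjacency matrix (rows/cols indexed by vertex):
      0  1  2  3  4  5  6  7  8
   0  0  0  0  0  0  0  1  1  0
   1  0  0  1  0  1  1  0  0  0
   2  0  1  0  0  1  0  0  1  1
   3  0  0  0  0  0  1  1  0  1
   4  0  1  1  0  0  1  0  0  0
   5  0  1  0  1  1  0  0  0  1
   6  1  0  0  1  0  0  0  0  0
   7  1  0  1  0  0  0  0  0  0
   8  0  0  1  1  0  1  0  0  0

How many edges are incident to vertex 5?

Vertex 5 has neighbors [1, 3, 4, 8], so deg(5) = 4.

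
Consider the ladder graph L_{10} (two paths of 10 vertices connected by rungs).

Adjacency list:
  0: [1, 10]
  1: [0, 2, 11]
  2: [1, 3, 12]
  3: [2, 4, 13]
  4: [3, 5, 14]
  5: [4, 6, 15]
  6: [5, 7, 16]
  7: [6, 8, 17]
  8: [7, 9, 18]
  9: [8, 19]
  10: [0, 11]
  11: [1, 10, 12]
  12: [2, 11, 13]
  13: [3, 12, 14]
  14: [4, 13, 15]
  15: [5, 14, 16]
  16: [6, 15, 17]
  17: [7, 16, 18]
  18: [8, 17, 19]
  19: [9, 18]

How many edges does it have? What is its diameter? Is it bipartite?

Ladder graph L_{10}: 10 rungs + 2 * (10-1) path edges = 10 + 18 = 28 edges.
Diameter = 10.
Ladder graphs are bipartite (alternating coloring along each path).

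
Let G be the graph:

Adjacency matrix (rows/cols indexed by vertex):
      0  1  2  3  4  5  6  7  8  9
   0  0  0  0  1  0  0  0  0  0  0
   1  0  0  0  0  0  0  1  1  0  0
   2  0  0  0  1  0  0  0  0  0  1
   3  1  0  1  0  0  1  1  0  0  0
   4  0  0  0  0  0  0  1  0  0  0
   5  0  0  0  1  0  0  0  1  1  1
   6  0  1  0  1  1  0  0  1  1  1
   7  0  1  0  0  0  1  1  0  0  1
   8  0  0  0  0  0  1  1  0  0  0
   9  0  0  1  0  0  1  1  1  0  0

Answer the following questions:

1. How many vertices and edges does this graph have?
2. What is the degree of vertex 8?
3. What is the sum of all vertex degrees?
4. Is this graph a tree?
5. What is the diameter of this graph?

Count: 10 vertices, 15 edges.
Vertex 8 has neighbors [5, 6], degree = 2.
Handshaking lemma: 2 * 15 = 30.
A tree on 10 vertices has 9 edges. This graph has 15 edges (6 extra). Not a tree.
Diameter (longest shortest path) = 3.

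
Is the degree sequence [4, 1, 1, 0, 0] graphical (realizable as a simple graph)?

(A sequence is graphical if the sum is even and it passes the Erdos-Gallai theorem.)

Sum of degrees = 6. Sum is even but fails Erdos-Gallai. The sequence is NOT graphical.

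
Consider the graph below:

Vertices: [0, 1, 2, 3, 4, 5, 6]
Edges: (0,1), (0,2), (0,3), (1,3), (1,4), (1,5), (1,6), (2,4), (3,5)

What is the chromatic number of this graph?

The graph has a maximum clique of size 3 (lower bound on chromatic number).
A valid 3-coloring: {0: 1, 1: 0, 2: 0, 3: 2, 4: 1, 5: 1, 6: 1}.
Chromatic number = 3.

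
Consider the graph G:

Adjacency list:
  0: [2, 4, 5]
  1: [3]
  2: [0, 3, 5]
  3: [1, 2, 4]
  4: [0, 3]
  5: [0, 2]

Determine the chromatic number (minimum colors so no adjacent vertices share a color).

The graph has a maximum clique of size 3 (lower bound on chromatic number).
A valid 3-coloring: {0: 0, 1: 1, 2: 1, 3: 0, 4: 1, 5: 2}.
Chromatic number = 3.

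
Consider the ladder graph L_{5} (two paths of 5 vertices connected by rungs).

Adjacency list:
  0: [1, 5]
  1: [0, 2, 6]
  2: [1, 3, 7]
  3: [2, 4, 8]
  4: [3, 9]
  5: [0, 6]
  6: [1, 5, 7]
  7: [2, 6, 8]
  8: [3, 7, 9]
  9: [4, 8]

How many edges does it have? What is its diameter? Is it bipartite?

Ladder graph L_{5}: 5 rungs + 2 * (5-1) path edges = 5 + 8 = 13 edges.
Diameter = 5.
Ladder graphs are bipartite (alternating coloring along each path).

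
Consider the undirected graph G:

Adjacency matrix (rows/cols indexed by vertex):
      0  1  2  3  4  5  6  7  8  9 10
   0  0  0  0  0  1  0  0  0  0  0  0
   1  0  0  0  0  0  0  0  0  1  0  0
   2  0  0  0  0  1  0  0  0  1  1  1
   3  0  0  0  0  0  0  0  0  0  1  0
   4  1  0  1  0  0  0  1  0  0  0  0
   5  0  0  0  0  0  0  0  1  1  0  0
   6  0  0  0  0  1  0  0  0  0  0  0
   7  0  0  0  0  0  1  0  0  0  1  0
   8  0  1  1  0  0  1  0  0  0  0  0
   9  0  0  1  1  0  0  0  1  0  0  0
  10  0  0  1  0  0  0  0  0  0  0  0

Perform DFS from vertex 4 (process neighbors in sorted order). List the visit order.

DFS from vertex 4 (neighbors processed in ascending order):
Visit order: 4, 0, 2, 8, 1, 5, 7, 9, 3, 10, 6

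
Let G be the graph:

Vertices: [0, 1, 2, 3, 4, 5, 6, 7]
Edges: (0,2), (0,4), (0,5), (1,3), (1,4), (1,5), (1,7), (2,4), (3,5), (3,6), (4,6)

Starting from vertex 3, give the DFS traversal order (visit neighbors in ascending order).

DFS from vertex 3 (neighbors processed in ascending order):
Visit order: 3, 1, 4, 0, 2, 5, 6, 7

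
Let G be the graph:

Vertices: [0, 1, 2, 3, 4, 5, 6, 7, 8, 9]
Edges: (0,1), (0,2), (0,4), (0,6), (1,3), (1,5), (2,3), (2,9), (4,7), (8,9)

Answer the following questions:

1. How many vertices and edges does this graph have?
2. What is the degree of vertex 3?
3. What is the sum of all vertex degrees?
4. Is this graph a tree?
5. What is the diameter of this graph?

Count: 10 vertices, 10 edges.
Vertex 3 has neighbors [1, 2], degree = 2.
Handshaking lemma: 2 * 10 = 20.
A tree on 10 vertices has 9 edges. This graph has 10 edges (1 extra). Not a tree.
Diameter (longest shortest path) = 5.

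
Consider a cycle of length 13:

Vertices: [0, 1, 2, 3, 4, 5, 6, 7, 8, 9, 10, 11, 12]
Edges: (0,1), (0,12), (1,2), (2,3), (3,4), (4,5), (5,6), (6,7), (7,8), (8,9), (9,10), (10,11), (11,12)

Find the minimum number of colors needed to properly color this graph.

This is an odd cycle (C_13). Odd cycles are not bipartite (any 2-coloring forces two adjacent vertices to match), and 3 colors suffice.
Chromatic number = 3.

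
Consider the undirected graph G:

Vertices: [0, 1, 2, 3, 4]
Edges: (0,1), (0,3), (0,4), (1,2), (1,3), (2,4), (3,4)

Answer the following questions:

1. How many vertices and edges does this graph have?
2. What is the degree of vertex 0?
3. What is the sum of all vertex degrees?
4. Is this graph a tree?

Count: 5 vertices, 7 edges.
Vertex 0 has neighbors [1, 3, 4], degree = 3.
Handshaking lemma: 2 * 7 = 14.
A tree on 5 vertices has 4 edges. This graph has 7 edges (3 extra). Not a tree.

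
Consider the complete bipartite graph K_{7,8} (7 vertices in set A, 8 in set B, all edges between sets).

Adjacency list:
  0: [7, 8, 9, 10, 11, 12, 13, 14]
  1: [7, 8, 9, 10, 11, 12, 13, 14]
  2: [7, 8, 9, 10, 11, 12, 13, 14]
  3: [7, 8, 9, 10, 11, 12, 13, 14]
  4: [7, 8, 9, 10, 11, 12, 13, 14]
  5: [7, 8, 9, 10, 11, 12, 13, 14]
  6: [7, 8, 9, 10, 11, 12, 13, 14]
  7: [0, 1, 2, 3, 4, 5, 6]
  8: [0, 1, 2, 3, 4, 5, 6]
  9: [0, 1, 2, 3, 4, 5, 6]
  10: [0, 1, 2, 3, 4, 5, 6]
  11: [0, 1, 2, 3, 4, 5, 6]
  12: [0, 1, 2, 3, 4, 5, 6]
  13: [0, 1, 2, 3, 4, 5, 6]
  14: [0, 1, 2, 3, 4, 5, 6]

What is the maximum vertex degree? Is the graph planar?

Set-A vertices have degree 8; set-B vertices have degree 7. Maximum degree = max(7,8) = 8.
K_{7,8} contains K_{3,3} as a subgraph (since both sides have >= 3 vertices); by Kuratowski's theorem it is not planar.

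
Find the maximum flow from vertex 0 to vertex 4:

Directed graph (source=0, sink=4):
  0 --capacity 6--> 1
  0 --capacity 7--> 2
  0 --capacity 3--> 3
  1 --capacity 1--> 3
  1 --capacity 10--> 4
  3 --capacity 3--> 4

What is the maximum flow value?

Computing max flow:
  Flow on (0->1): 6/6
  Flow on (0->3): 3/3
  Flow on (1->4): 6/10
  Flow on (3->4): 3/3
Maximum flow = 9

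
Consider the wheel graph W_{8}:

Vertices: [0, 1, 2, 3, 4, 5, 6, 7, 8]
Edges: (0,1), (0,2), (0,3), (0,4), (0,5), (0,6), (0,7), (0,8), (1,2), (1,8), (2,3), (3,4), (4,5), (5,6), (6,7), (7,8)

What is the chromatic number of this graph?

W_{8} = C_{8} plus a hub adjacent to every cycle vertex.
The outer cycle needs 2 colors (even cycle); the hub is adjacent to all of them so needs a fresh color.
Chromatic number = 2 + 1 = 3.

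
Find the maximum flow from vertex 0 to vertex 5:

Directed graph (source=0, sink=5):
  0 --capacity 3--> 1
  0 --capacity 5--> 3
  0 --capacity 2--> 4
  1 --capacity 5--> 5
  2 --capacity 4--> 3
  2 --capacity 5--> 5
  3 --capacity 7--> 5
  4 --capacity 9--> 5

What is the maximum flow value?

Computing max flow:
  Flow on (0->1): 3/3
  Flow on (0->3): 5/5
  Flow on (0->4): 2/2
  Flow on (1->5): 3/5
  Flow on (3->5): 5/7
  Flow on (4->5): 2/9
Maximum flow = 10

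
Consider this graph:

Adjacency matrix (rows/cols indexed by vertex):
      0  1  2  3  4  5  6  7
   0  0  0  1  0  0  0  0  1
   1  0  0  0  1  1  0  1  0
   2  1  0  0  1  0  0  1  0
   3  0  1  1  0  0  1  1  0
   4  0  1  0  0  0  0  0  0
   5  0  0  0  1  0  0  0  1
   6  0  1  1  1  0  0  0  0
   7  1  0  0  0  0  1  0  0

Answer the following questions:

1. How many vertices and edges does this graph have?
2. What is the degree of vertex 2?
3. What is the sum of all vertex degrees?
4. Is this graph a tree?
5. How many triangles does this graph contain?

Count: 8 vertices, 10 edges.
Vertex 2 has neighbors [0, 3, 6], degree = 3.
Handshaking lemma: 2 * 10 = 20.
A tree on 8 vertices has 7 edges. This graph has 10 edges (3 extra). Not a tree.
Number of triangles = 2.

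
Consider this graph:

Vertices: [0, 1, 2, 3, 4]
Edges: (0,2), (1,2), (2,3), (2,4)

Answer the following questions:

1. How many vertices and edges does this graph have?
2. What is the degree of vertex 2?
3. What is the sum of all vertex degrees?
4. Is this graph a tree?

Count: 5 vertices, 4 edges.
Vertex 2 has neighbors [0, 1, 3, 4], degree = 4.
Handshaking lemma: 2 * 4 = 8.
A graph is a tree iff it is connected and has exactly n-1 edges. This graph is connected (all 5 vertices in one component) and has 5-1 = 4 edges. It is a tree.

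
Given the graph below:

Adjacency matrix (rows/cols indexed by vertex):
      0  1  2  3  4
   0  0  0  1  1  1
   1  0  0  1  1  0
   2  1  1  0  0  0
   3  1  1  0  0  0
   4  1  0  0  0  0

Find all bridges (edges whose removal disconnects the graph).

A bridge is an edge whose removal increases the number of connected components.
Bridges found: (0,4)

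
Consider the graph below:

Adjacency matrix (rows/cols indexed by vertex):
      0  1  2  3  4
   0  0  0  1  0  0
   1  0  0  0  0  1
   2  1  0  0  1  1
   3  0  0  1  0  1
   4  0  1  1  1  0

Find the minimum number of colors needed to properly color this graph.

The graph has a maximum clique of size 3 (lower bound on chromatic number).
A valid 3-coloring: {0: 1, 1: 0, 2: 0, 3: 2, 4: 1}.
Chromatic number = 3.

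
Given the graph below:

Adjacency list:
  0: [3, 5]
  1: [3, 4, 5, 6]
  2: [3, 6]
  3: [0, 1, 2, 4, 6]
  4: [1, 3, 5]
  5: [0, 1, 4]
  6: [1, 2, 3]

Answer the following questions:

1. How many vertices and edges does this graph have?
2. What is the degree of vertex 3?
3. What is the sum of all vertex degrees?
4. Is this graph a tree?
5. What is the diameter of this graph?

Count: 7 vertices, 11 edges.
Vertex 3 has neighbors [0, 1, 2, 4, 6], degree = 5.
Handshaking lemma: 2 * 11 = 22.
A tree on 7 vertices has 6 edges. This graph has 11 edges (5 extra). Not a tree.
Diameter (longest shortest path) = 3.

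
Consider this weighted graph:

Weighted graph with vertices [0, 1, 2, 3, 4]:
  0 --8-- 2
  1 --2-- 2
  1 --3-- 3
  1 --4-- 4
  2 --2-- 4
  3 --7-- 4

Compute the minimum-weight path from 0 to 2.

Using Dijkstra's algorithm from vertex 0:
Shortest path: 0 -> 2
Total weight: 8 = 8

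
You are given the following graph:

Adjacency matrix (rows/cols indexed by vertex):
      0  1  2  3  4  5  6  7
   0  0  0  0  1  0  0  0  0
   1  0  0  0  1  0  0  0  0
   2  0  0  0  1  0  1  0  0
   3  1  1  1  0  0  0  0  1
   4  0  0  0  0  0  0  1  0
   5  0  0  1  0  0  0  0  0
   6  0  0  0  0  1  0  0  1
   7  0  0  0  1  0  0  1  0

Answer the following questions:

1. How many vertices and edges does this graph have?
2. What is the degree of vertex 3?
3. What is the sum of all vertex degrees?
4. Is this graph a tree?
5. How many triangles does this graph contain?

Count: 8 vertices, 7 edges.
Vertex 3 has neighbors [0, 1, 2, 7], degree = 4.
Handshaking lemma: 2 * 7 = 14.
A graph is a tree iff it is connected and has exactly n-1 edges. This graph is connected (all 8 vertices in one component) and has 8-1 = 7 edges. It is a tree.
Number of triangles = 0.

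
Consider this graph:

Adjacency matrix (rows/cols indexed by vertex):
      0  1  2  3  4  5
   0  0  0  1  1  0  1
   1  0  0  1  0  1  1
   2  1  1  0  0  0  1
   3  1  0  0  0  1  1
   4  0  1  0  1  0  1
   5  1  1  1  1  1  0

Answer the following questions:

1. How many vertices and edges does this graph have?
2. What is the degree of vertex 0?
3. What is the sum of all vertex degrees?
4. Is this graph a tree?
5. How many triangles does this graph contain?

Count: 6 vertices, 10 edges.
Vertex 0 has neighbors [2, 3, 5], degree = 3.
Handshaking lemma: 2 * 10 = 20.
A tree on 6 vertices has 5 edges. This graph has 10 edges (5 extra). Not a tree.
Number of triangles = 5.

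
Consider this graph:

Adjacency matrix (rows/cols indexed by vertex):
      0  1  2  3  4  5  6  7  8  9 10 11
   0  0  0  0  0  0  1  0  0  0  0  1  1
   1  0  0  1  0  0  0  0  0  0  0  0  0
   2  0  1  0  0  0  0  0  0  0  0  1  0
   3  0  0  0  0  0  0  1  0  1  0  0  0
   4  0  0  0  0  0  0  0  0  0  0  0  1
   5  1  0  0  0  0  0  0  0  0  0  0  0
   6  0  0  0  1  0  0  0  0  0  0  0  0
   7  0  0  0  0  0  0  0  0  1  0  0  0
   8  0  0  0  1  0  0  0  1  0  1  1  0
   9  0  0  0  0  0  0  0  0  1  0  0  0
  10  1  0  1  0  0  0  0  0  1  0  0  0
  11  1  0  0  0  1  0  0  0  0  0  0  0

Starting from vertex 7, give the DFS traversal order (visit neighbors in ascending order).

DFS from vertex 7 (neighbors processed in ascending order):
Visit order: 7, 8, 3, 6, 9, 10, 0, 5, 11, 4, 2, 1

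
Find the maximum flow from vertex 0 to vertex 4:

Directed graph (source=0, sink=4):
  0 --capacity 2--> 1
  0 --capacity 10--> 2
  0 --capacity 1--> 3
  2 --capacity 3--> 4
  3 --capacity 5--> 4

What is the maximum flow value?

Computing max flow:
  Flow on (0->2): 3/10
  Flow on (0->3): 1/1
  Flow on (2->4): 3/3
  Flow on (3->4): 1/5
Maximum flow = 4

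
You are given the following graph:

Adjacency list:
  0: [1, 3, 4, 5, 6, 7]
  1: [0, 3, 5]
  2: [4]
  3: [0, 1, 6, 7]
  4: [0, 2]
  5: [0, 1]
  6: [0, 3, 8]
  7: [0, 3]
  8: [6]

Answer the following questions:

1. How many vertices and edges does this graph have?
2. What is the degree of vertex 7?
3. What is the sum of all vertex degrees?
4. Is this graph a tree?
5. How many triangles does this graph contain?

Count: 9 vertices, 12 edges.
Vertex 7 has neighbors [0, 3], degree = 2.
Handshaking lemma: 2 * 12 = 24.
A tree on 9 vertices has 8 edges. This graph has 12 edges (4 extra). Not a tree.
Number of triangles = 4.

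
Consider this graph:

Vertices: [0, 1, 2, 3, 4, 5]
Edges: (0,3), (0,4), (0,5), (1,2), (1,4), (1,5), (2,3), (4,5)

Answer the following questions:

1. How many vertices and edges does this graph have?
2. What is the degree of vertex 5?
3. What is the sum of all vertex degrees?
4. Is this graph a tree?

Count: 6 vertices, 8 edges.
Vertex 5 has neighbors [0, 1, 4], degree = 3.
Handshaking lemma: 2 * 8 = 16.
A tree on 6 vertices has 5 edges. This graph has 8 edges (3 extra). Not a tree.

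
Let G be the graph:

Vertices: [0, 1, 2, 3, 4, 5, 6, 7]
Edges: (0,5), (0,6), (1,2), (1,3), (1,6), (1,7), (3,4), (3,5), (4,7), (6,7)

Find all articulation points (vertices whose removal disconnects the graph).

An articulation point is a vertex whose removal disconnects the graph.
Articulation points: [1]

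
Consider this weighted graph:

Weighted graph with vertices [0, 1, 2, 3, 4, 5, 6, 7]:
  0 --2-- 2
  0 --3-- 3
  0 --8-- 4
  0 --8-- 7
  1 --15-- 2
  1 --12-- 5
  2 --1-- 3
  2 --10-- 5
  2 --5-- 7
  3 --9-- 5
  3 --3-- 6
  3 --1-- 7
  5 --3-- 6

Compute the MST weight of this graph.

Applying Kruskal's algorithm (sort edges by weight, add if no cycle):
  Add (2,3) w=1
  Add (3,7) w=1
  Add (0,2) w=2
  Skip (0,3) w=3 (creates cycle)
  Add (3,6) w=3
  Add (5,6) w=3
  Skip (2,7) w=5 (creates cycle)
  Add (0,4) w=8
  Skip (0,7) w=8 (creates cycle)
  Skip (3,5) w=9 (creates cycle)
  Skip (2,5) w=10 (creates cycle)
  Add (1,5) w=12
  Skip (1,2) w=15 (creates cycle)
MST weight = 30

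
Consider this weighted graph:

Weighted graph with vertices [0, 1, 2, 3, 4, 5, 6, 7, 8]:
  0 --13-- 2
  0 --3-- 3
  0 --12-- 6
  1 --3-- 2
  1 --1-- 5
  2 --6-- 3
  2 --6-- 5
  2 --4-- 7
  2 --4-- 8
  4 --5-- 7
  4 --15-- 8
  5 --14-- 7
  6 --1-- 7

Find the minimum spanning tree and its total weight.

Applying Kruskal's algorithm (sort edges by weight, add if no cycle):
  Add (1,5) w=1
  Add (6,7) w=1
  Add (0,3) w=3
  Add (1,2) w=3
  Add (2,7) w=4
  Add (2,8) w=4
  Add (4,7) w=5
  Add (2,3) w=6
  Skip (2,5) w=6 (creates cycle)
  Skip (0,6) w=12 (creates cycle)
  Skip (0,2) w=13 (creates cycle)
  Skip (5,7) w=14 (creates cycle)
  Skip (4,8) w=15 (creates cycle)
MST weight = 27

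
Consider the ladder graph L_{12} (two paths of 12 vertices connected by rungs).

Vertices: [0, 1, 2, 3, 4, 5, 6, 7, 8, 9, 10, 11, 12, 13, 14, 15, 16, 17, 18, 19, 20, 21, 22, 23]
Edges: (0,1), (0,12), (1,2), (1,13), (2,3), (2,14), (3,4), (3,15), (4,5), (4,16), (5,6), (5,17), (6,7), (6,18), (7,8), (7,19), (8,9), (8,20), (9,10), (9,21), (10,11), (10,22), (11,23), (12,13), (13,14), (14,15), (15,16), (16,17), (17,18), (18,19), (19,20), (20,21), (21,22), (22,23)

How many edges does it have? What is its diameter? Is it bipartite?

Ladder graph L_{12}: 12 rungs + 2 * (12-1) path edges = 12 + 22 = 34 edges.
Diameter = 12.
Ladder graphs are bipartite (alternating coloring along each path).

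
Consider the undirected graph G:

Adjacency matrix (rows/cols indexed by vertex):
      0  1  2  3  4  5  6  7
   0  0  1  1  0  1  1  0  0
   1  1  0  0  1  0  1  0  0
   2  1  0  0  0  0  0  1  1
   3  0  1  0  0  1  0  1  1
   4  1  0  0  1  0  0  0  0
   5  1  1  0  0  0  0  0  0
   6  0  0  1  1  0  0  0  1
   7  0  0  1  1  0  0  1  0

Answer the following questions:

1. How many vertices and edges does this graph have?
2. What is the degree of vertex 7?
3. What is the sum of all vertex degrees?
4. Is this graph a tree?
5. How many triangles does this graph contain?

Count: 8 vertices, 12 edges.
Vertex 7 has neighbors [2, 3, 6], degree = 3.
Handshaking lemma: 2 * 12 = 24.
A tree on 8 vertices has 7 edges. This graph has 12 edges (5 extra). Not a tree.
Number of triangles = 3.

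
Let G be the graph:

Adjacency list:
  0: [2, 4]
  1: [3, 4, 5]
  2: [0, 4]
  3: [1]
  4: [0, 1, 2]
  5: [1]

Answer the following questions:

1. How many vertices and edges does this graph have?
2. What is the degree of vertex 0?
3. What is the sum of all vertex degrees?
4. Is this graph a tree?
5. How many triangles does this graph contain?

Count: 6 vertices, 6 edges.
Vertex 0 has neighbors [2, 4], degree = 2.
Handshaking lemma: 2 * 6 = 12.
A tree on 6 vertices has 5 edges. This graph has 6 edges (1 extra). Not a tree.
Number of triangles = 1.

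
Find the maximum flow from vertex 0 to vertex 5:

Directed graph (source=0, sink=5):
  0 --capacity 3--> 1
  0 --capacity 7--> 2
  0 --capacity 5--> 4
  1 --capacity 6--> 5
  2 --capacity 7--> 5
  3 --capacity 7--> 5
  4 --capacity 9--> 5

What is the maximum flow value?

Computing max flow:
  Flow on (0->1): 3/3
  Flow on (0->2): 7/7
  Flow on (0->4): 5/5
  Flow on (1->5): 3/6
  Flow on (2->5): 7/7
  Flow on (4->5): 5/9
Maximum flow = 15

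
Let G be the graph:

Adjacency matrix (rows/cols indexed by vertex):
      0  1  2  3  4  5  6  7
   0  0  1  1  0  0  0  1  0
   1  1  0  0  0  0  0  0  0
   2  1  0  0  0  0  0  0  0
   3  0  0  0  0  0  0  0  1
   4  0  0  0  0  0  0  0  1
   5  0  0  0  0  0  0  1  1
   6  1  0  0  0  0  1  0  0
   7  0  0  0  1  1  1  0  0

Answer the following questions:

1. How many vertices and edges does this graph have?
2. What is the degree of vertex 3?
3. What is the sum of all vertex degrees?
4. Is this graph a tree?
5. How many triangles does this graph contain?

Count: 8 vertices, 7 edges.
Vertex 3 has neighbors [7], degree = 1.
Handshaking lemma: 2 * 7 = 14.
A graph is a tree iff it is connected and has exactly n-1 edges. This graph is connected (all 8 vertices in one component) and has 8-1 = 7 edges. It is a tree.
Number of triangles = 0.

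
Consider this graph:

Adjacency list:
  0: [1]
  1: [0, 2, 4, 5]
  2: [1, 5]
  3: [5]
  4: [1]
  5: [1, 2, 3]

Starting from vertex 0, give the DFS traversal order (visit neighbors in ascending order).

DFS from vertex 0 (neighbors processed in ascending order):
Visit order: 0, 1, 2, 5, 3, 4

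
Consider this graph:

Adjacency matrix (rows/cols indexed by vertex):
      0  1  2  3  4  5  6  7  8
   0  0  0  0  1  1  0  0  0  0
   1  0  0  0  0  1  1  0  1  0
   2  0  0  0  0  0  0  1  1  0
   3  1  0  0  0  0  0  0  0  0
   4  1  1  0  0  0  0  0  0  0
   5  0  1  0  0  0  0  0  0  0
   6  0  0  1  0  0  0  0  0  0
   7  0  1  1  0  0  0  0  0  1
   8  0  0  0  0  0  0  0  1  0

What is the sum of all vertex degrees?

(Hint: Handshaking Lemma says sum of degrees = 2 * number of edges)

Count edges: 8 edges.
By Handshaking Lemma: sum of degrees = 2 * 8 = 16.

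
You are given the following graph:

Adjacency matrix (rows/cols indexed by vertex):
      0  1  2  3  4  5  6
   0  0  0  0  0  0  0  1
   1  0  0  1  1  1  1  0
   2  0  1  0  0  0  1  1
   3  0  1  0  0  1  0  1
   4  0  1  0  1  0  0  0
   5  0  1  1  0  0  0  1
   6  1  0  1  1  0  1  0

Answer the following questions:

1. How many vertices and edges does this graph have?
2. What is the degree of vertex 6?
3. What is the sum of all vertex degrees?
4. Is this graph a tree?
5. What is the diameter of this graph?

Count: 7 vertices, 10 edges.
Vertex 6 has neighbors [0, 2, 3, 5], degree = 4.
Handshaking lemma: 2 * 10 = 20.
A tree on 7 vertices has 6 edges. This graph has 10 edges (4 extra). Not a tree.
Diameter (longest shortest path) = 3.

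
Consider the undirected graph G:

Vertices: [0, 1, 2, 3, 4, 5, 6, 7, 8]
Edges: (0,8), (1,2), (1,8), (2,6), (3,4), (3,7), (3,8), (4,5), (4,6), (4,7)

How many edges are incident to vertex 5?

Vertex 5 has neighbors [4], so deg(5) = 1.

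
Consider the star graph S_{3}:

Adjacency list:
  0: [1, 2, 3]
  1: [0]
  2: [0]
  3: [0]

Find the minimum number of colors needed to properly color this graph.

S_{3} has one hub adjacent to 3 leaves; leaves are pairwise non-adjacent.
Color the hub 0 and every leaf 1.
Chromatic number = 2.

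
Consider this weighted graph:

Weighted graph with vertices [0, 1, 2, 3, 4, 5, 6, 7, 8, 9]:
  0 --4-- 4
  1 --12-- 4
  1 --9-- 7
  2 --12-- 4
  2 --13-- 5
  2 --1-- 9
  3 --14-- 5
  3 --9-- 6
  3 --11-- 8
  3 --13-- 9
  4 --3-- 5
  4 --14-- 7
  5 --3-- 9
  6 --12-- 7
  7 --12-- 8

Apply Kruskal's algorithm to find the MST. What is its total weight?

Applying Kruskal's algorithm (sort edges by weight, add if no cycle):
  Add (2,9) w=1
  Add (4,5) w=3
  Add (5,9) w=3
  Add (0,4) w=4
  Add (1,7) w=9
  Add (3,6) w=9
  Add (3,8) w=11
  Add (1,4) w=12
  Skip (2,4) w=12 (creates cycle)
  Add (6,7) w=12
  Skip (7,8) w=12 (creates cycle)
  Skip (2,5) w=13 (creates cycle)
  Skip (3,9) w=13 (creates cycle)
  Skip (3,5) w=14 (creates cycle)
  Skip (4,7) w=14 (creates cycle)
MST weight = 64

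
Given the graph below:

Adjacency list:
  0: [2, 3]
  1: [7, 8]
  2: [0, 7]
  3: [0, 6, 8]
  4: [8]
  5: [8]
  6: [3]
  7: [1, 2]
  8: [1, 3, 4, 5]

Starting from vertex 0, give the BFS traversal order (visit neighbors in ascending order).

BFS from vertex 0 (neighbors processed in ascending order):
Visit order: 0, 2, 3, 7, 6, 8, 1, 4, 5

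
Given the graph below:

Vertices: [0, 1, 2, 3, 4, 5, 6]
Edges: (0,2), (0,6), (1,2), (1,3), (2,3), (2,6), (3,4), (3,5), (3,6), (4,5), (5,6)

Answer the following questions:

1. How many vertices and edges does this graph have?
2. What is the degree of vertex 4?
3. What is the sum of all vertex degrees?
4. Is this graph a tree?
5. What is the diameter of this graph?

Count: 7 vertices, 11 edges.
Vertex 4 has neighbors [3, 5], degree = 2.
Handshaking lemma: 2 * 11 = 22.
A tree on 7 vertices has 6 edges. This graph has 11 edges (5 extra). Not a tree.
Diameter (longest shortest path) = 3.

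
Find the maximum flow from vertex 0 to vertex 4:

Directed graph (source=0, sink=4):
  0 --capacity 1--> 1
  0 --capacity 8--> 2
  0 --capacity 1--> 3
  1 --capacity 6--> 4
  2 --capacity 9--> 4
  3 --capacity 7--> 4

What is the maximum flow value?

Computing max flow:
  Flow on (0->1): 1/1
  Flow on (0->2): 8/8
  Flow on (0->3): 1/1
  Flow on (1->4): 1/6
  Flow on (2->4): 8/9
  Flow on (3->4): 1/7
Maximum flow = 10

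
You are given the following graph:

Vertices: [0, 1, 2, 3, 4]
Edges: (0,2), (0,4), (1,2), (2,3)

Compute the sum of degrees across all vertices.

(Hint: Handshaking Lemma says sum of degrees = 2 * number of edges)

Count edges: 4 edges.
By Handshaking Lemma: sum of degrees = 2 * 4 = 8.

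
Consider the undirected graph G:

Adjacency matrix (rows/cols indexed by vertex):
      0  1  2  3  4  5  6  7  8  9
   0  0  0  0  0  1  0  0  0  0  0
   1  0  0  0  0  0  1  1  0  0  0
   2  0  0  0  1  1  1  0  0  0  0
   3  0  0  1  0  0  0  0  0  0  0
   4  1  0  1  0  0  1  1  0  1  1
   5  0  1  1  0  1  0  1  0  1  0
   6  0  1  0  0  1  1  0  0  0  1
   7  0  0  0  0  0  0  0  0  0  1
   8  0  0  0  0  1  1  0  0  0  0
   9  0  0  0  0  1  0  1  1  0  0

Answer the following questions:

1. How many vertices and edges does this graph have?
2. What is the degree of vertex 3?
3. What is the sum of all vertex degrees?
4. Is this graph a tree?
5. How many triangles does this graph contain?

Count: 10 vertices, 14 edges.
Vertex 3 has neighbors [2], degree = 1.
Handshaking lemma: 2 * 14 = 28.
A tree on 10 vertices has 9 edges. This graph has 14 edges (5 extra). Not a tree.
Number of triangles = 5.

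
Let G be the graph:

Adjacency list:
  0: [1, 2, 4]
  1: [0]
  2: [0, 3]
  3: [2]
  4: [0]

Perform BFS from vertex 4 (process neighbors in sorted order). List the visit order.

BFS from vertex 4 (neighbors processed in ascending order):
Visit order: 4, 0, 1, 2, 3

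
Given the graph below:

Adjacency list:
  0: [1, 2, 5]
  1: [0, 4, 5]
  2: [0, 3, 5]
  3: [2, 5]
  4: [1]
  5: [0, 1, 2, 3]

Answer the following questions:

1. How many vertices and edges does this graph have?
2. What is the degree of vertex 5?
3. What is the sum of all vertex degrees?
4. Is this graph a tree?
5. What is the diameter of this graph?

Count: 6 vertices, 8 edges.
Vertex 5 has neighbors [0, 1, 2, 3], degree = 4.
Handshaking lemma: 2 * 8 = 16.
A tree on 6 vertices has 5 edges. This graph has 8 edges (3 extra). Not a tree.
Diameter (longest shortest path) = 3.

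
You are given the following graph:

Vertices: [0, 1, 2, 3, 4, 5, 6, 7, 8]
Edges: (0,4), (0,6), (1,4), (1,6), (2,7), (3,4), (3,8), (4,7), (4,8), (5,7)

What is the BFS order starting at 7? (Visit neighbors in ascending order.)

BFS from vertex 7 (neighbors processed in ascending order):
Visit order: 7, 2, 4, 5, 0, 1, 3, 8, 6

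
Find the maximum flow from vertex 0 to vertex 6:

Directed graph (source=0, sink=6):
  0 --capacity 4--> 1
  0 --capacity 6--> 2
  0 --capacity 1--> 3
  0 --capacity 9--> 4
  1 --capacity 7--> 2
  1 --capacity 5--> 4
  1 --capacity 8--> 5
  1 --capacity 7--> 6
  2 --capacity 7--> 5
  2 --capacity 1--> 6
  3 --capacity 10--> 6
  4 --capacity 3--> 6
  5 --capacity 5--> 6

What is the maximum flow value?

Computing max flow:
  Flow on (0->1): 4/4
  Flow on (0->2): 6/6
  Flow on (0->3): 1/1
  Flow on (0->4): 3/9
  Flow on (1->6): 4/7
  Flow on (2->5): 5/7
  Flow on (2->6): 1/1
  Flow on (3->6): 1/10
  Flow on (4->6): 3/3
  Flow on (5->6): 5/5
Maximum flow = 14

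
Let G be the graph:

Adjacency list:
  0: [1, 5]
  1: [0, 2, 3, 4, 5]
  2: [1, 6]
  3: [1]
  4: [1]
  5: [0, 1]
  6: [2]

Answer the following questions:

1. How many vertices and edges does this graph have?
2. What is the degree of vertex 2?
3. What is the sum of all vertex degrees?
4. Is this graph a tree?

Count: 7 vertices, 7 edges.
Vertex 2 has neighbors [1, 6], degree = 2.
Handshaking lemma: 2 * 7 = 14.
A tree on 7 vertices has 6 edges. This graph has 7 edges (1 extra). Not a tree.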